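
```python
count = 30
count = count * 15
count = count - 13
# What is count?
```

Trace:
`count = 30` → count = 30
`count = count * 15` → count = 450
`count = count - 13` → count = 437
So count = 437

Answer: 437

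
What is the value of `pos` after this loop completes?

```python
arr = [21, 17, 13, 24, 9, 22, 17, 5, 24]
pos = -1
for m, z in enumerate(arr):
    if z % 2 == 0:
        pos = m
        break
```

First even number index in [21, 17, 13, 24, 9, 22, 17, 5, 24]
`pos` takes the values: -1 → 3

Answer: 3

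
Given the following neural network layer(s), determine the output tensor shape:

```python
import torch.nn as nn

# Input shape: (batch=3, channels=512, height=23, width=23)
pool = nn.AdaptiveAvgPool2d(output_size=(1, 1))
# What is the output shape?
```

Input: (3, 512, 23, 23) -> Output: (3, 512, 1, 1)

Answer: (3, 512, 1, 1)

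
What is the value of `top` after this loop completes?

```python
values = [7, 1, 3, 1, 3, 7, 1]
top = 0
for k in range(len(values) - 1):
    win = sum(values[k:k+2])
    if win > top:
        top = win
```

Max sum of 2-element window in [7, 1, 3, 1, 3, 7, 1]
`top` takes the values: 0 → 8 → 10

Answer: 10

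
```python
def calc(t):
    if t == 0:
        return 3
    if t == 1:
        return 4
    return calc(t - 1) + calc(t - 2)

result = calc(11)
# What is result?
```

Build up from base cases: calc(0)=3, calc(1)=4, calc(2)=7, calc(3)=11, calc(4)=18, calc(5)=29, calc(6)=47, ..., calc(11)=521

Answer: 521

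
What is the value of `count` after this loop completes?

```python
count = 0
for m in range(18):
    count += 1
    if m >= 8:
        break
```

Loop breaks when m reaches 8, count is 9
`count` takes the values: 0 → 1 → 2 → 3 → 4 → 5 → 6 → 7 → 8 → 9

Answer: 9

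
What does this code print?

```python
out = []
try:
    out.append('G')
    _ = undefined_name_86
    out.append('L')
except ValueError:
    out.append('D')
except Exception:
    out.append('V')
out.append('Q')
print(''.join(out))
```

Execution trace: 'G' (try body) → 'V' (except Exception) → 'Q' (after the try/except). Output: GVQ

Answer: GVQ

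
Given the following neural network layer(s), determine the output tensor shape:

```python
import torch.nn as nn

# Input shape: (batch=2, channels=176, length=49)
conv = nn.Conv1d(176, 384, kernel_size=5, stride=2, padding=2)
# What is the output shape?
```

Input: (2, 176, 49) -> Output: (2, 384, 25)

Answer: (2, 384, 25)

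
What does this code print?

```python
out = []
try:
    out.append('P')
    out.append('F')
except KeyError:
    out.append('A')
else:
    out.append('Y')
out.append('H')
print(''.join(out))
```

Execution trace: 'P' (try body) → 'F' (try body, no exception) → 'Y' (else) → 'H' (after the try/except). Output: PFYH

Answer: PFYH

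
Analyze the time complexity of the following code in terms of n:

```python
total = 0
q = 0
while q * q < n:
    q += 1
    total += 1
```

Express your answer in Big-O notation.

Each loop level contributes: √n. Multiplying the contributions gives O(√n).

Answer: O(√n)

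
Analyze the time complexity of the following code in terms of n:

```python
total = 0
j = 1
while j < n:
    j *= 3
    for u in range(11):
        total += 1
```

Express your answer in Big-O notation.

Each loop level contributes: log n × 1. Multiplying the contributions gives O(log n).

Answer: O(log n)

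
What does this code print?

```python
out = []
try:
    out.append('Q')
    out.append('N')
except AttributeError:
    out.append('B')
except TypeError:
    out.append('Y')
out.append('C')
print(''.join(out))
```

Execution trace: 'Q' (try body) → 'N' (try body, no exception) → 'C' (after the try/except). Output: QNC

Answer: QNC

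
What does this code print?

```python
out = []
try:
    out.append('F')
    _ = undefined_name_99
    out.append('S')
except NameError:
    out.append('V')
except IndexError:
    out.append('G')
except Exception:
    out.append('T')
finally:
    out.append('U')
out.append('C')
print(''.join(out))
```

Execution trace: 'F' (try body) → 'V' (except NameError) → 'U' (finally) → 'C' (after the try/except). Output: FVUC

Answer: FVUC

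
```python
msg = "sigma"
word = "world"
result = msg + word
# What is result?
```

Trace:
`msg = "sigma"` → msg = 'sigma'
`word = "world"` → word = 'world'
`result = msg + word` → result = 'sigmaworld'
So result = 'sigmaworld'

Answer: 'sigmaworld'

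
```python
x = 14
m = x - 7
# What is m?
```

Trace:
`x = 14` → x = 14
`m = x - 7` → m = 7
So m = 7

Answer: 7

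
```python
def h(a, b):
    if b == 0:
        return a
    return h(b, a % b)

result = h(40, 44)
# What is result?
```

h(40, 44) -> h(44, 40) -> h(40, 4) -> h(4, 0) -> 4

Answer: 4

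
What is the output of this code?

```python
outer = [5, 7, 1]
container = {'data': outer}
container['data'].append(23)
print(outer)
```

Key concept: dict holds reference to list.
Step by step:
`outer = [5, 7, 1]` → outer = [5, 7, 1]
`container = {'data': outer}` → container = {'data': [5, 7, 1]}
`container['data'].append(23)` → outer = [5, 7, 1, 23]; container = {'data': [5, 7, 1, 23]}
`print(outer)` → prints [5, 7, 1, 23]

Answer: [5, 7, 1, 23]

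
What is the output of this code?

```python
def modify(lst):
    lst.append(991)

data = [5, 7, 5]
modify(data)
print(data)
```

Key concept: function modifies passed list.
Step by step:
`data = [5, 7, 5]` → data = [5, 7, 5]
`modify(data)` → data = [5, 7, 5, 991]
`print(data)` → prints [5, 7, 5, 991]

Answer: [5, 7, 5, 991]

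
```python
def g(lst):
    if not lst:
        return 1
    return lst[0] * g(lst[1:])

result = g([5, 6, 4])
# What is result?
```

Product over [5, 6, 4] = 5 * 6 * 4 = 120

Answer: 120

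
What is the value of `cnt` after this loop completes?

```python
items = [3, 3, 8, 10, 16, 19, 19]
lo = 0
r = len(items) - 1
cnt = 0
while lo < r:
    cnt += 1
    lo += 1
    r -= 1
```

Iterations until pointers meet (list length 7)
`cnt` takes the values: 0 → 1 → 2 → 3

Answer: 3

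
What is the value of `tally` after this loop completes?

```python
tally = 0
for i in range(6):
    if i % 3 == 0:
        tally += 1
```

Count numbers divisible by 3 in range(6)
`tally` takes the values: 0 → 1 → 2

Answer: 2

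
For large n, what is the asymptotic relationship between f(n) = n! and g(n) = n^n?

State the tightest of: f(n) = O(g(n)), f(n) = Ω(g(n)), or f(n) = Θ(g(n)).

n! vs n^n: f(n) = O(g(n)) but not Ω(g(n)) — n^n grows strictly faster than n!.

Answer: f(n) = O(g(n)) but not Ω(g(n)) — n^n grows strictly faster than n!.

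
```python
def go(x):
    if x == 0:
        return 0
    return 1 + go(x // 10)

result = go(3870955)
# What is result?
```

Count of digits of 3870955: 7

Answer: 7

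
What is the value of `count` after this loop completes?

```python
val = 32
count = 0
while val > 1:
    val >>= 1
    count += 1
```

Count right shifts until 1
`count` takes the values: 0 → 1 → 2 → 3 → 4 → 5

Answer: 5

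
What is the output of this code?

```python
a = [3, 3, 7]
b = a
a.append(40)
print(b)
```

Key concept: basic list aliasing.
Step by step:
`a = [3, 3, 7]` → a = [3, 3, 7]
`b = a` → b = [3, 3, 7] (same object as a)
`a.append(40)` → a = [3, 3, 7, 40] (same object as b); b = [3, 3, 7, 40] (same object as a)
`print(b)` → prints [3, 3, 7, 40]

Answer: [3, 3, 7, 40]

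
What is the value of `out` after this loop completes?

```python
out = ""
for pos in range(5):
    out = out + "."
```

Repeat '.' 5 times
`out` takes the values: "" → "." → ".." → "..." → "...." → "....."

Answer: "....."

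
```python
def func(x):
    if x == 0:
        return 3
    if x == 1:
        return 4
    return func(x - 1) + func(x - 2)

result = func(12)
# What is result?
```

Build up from base cases: func(0)=3, func(1)=4, func(2)=7, func(3)=11, func(4)=18, func(5)=29, func(6)=47, ..., func(12)=843

Answer: 843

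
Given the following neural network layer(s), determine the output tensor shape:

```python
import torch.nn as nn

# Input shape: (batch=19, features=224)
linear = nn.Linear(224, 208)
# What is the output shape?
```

Input: (19, 224) -> Output: (19, 208)

Answer: (19, 208)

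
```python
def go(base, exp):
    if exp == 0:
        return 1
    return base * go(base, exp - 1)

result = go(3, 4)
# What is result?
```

go(3, 4) = 3 * 3 * 3 * 3 = 81

Answer: 81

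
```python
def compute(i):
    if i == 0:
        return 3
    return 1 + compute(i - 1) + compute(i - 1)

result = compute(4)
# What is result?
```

compute(i) = 1 + 2·compute(i-1), compute(0)=3. Closed form: (3+1)·2^4 - 1 = 63.

Answer: 63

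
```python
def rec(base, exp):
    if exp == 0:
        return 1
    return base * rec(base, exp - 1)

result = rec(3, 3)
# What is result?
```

rec(3, 3) = 3 * 3 * 3 = 27

Answer: 27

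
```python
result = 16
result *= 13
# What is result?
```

Trace:
`result = 16` → result = 16
`result *= 13` → result = 208
So result = 208

Answer: 208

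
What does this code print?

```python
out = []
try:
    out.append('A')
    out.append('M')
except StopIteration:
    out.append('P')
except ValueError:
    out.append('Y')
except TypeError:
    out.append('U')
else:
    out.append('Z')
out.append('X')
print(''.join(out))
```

Execution trace: 'A' (try body) → 'M' (try body, no exception) → 'Z' (else) → 'X' (after the try/except). Output: AMZX

Answer: AMZX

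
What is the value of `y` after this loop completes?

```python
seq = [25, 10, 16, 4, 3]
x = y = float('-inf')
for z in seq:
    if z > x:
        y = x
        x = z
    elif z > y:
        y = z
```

Second largest (with repeats) in [25, 10, 16, 4, 3]
`y` takes the values: -inf → 10 → 16

Answer: 16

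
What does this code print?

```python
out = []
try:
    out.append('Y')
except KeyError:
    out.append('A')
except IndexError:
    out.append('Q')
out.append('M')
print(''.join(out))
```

Execution trace: 'Y' (try body, no exception) → 'M' (after the try/except). Output: YM

Answer: YM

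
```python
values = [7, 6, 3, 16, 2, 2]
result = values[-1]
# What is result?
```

Trace:
`values = [7, 6, 3, 16, 2, 2]` → values = [7, 6, 3, 16, 2, 2]
`result = values[-1]` → result = 2
So result = 2

Answer: 2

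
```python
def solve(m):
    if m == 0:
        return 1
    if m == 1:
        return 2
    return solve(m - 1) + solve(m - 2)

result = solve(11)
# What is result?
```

Build up from base cases: solve(0)=1, solve(1)=2, solve(2)=3, solve(3)=5, solve(4)=8, solve(5)=13, solve(6)=21, ..., solve(11)=233

Answer: 233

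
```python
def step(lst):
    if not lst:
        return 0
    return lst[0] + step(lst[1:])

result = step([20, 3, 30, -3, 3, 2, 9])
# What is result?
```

20 + 3 + 30 + (-3) + 3 + 2 + 9 + 0 = 64

Answer: 64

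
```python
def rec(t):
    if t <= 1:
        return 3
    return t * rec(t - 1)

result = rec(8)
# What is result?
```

rec(8) = 8 * 7 * 6 * 5 * 4 * 3 * 2 * 3 = 120960

Answer: 120960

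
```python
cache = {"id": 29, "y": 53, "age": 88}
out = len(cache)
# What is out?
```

Trace:
`cache = {"id": 29, "y": 53, "age": 88}` → cache = {'id': 29, 'y': 53, 'age': 88}
`out = len(cache)` → out = 3
So out = 3

Answer: 3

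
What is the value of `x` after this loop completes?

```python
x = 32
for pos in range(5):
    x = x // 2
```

Halve 5 times: 32 // 2^5 = 1
`x` takes the values: 32 → 16 → 8 → 4 → 2 → 1

Answer: 1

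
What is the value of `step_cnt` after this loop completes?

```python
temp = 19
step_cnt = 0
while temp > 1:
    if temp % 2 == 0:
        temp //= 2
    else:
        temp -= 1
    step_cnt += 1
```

Steps to reduce 19 to 1
`step_cnt` takes the values: 0 → 1 → 2 → 3 → 4 → 5 → 6

Answer: 6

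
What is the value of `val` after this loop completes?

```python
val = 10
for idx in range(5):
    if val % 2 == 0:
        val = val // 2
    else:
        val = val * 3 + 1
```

Collatz-style transformation from 10
`val` takes the values: 10 → 5 → 16 → 8 → 4 → 2

Answer: 2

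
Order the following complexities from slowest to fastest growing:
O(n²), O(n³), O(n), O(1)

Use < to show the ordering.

Ordered by growth rate: O(1) < O(n) < O(n²) < O(n³)

Answer: O(1) < O(n) < O(n²) < O(n³)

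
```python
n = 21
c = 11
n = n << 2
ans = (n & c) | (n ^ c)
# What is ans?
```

Trace:
`n = 21` → n = 21
`c = 11` → c = 11
`n = n << 2` → n = 84
`ans = (n & c) | (n ^ c)` → ans = 95
So ans = 95

Answer: 95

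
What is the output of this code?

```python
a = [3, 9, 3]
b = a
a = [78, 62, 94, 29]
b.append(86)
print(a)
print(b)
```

Key concept: rebinding vs mutation: a is rebound to a new list, b still points at the original.
Step by step:
`a = [3, 9, 3]` → a = [3, 9, 3]
`b = a` → b = [3, 9, 3] (same object as a)
`a = [78, 62, 94, 29]` → a = [78, 62, 94, 29]
`b.append(86)` → b = [3, 9, 3, 86]
`print(a)` → prints [78, 62, 94, 29]
`print(b)` → prints [3, 9, 3, 86]

Answer:
[78, 62, 94, 29]
[3, 9, 3, 86]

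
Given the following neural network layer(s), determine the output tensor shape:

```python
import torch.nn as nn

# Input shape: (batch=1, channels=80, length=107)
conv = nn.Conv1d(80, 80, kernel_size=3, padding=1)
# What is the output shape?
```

Input: (1, 80, 107) -> Output: (1, 80, 107)

Answer: (1, 80, 107)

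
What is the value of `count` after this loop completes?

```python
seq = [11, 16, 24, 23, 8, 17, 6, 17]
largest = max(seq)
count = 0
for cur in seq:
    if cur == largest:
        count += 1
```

Count of max value 24 in [11, 16, 24, 23, 8, 17, 6, 17]
`count` takes the values: 0 → 1

Answer: 1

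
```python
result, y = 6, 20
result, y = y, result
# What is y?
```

Trace:
`result, y = 6, 20` → result = 6; y = 20
`result, y = y, result` → result = 20; y = 6
So y = 6

Answer: 6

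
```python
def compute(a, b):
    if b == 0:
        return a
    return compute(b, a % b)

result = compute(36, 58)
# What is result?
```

compute(36, 58) -> compute(58, 36) -> compute(36, 22) -> compute(22, 14) -> compute(14, 8) -> compute(8, 6) -> compute(6, 2) -> compute(2, 0) -> 2

Answer: 2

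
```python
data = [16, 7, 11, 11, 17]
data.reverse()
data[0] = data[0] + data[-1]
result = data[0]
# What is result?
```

Trace:
`data = [16, 7, 11, 11, 17]` → data = [16, 7, 11, 11, 17]
`data.reverse()` → data = [17, 11, 11, 7, 16]
`data[0] = data[0] + data[-1]` → data = [33, 11, 11, 7, 16]
`result = data[0]` → result = 33
So result = 33

Answer: 33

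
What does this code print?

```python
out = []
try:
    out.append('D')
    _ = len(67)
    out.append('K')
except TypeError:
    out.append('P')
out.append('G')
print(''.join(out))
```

Execution trace: 'D' (try body) → 'P' (except TypeError) → 'G' (after the try/except). Output: DPG

Answer: DPG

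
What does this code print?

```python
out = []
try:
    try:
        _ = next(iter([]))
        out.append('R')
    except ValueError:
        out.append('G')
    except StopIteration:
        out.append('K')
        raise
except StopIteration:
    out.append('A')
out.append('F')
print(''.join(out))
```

Execution trace: 'K' (inner except StopIteration) → 'A' (outer except StopIteration) → 'F' (after the try/except). Output: KAF

Answer: KAF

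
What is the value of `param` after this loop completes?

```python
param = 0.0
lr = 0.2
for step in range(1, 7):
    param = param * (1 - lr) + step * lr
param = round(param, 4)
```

Moving average with lr=0.2
`param` takes the values: 0.0 → 0.2 → 0.56 → 1.048 → 1.6384 → 2.31072 → 3.048576 → 3.0486

Answer: 3.0486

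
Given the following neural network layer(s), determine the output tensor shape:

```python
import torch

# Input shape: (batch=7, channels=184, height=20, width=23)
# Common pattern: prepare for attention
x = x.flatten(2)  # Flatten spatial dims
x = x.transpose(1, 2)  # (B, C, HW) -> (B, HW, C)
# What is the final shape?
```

Input: (7, 184, 20, 23) -> after flatten(2): (7, 184, 460) -> Output: (7, 460, 184)

Answer: (7, 460, 184)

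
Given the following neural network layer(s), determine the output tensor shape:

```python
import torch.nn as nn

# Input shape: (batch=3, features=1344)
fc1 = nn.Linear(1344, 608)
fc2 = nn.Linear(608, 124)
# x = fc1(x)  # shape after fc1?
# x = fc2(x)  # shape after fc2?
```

Input: (3, 1344) -> after fc1: (3, 608) -> Output: (3, 124)

Answer: (3, 124)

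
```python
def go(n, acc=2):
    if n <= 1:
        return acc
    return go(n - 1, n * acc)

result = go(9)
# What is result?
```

Accumulator trace (n, acc): (9, 2) -> (8, 18) -> (7, 144) -> (6, 1008) -> (5, 6048) -> (4, 30240) -> (3, 120960) -> (2, 362880) -> (1, 725760) -> return 725760

Answer: 725760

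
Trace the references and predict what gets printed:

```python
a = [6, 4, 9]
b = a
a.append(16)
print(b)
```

Key concept: basic list aliasing.
Step by step:
`a = [6, 4, 9]` → a = [6, 4, 9]
`b = a` → b = [6, 4, 9] (same object as a)
`a.append(16)` → a = [6, 4, 9, 16] (same object as b); b = [6, 4, 9, 16] (same object as a)
`print(b)` → prints [6, 4, 9, 16]

Answer: [6, 4, 9, 16]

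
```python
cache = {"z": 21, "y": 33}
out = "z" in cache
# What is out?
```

Trace:
`cache = {"z": 21, "y": 33}` → cache = {'z': 21, 'y': 33}
`out = "z" in cache` → out = True
So out = True

Answer: True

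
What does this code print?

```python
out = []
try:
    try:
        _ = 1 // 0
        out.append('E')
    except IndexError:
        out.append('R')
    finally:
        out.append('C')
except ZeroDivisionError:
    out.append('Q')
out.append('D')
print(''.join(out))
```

Execution trace: 'C' (finally) → 'Q' (outer except ZeroDivisionError) → 'D' (after the try/except). Output: CQD

Answer: CQD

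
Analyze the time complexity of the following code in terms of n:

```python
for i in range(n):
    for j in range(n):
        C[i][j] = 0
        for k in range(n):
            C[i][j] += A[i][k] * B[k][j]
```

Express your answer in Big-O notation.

This is Naive matrix multiplication. Time complexity: O(n³).

Answer: O(n³)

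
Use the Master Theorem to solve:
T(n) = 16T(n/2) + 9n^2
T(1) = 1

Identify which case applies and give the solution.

a=16, b=2, f(n)=9n^2. log_2(16) = 4. Since c=2 < 4, Case 1 applies: T(n) = Θ(n^log_b(a)) = O(n^4).

Answer: O(n^4) - Case 1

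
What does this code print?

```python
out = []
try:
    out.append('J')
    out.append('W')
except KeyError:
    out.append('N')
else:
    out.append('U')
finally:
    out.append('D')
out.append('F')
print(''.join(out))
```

Execution trace: 'J' (try body) → 'W' (try body, no exception) → 'U' (else) → 'D' (finally) → 'F' (after the try/except). Output: JWUDF

Answer: JWUDF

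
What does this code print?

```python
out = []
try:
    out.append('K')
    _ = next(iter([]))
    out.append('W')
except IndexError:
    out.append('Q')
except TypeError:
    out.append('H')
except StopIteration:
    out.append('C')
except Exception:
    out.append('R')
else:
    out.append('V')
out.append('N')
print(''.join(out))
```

Execution trace: 'K' (try body) → 'C' (except StopIteration) → 'N' (after the try/except). Output: KCN

Answer: KCN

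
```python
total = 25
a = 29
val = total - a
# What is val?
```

Trace:
`total = 25` → total = 25
`a = 29` → a = 29
`val = total - a` → val = -4
So val = -4

Answer: -4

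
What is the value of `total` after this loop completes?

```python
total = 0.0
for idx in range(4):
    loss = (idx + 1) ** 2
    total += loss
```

Sum of squared losses 1² + 2² + ... + 4²
`total` takes the values: 0.0 → 1.0 → 5.0 → 14.0 → 30.0

Answer: 30.0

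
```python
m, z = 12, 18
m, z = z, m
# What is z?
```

Trace:
`m, z = 12, 18` → m = 12; z = 18
`m, z = z, m` → m = 18; z = 12
So z = 12

Answer: 12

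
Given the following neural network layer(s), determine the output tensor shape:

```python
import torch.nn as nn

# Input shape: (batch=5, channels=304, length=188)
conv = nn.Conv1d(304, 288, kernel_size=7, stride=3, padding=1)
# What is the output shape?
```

Input: (5, 304, 188) -> Output: (5, 288, 62)

Answer: (5, 288, 62)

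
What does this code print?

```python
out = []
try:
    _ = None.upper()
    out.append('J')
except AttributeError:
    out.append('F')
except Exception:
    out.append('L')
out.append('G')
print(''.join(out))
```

Execution trace: 'F' (except AttributeError) → 'G' (after the try/except). Output: FG

Answer: FG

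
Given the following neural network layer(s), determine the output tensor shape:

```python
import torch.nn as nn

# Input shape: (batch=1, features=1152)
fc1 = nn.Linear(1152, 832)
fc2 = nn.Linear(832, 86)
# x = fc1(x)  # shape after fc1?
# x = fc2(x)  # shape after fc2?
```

Input: (1, 1152) -> after fc1: (1, 832) -> Output: (1, 86)

Answer: (1, 86)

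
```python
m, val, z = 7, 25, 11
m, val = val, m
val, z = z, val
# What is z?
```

Trace:
`m, val, z = 7, 25, 11` → m = 7; val = 25; z = 11
`m, val = val, m` → m = 25; val = 7
`val, z = z, val` → val = 11; z = 7
So z = 7

Answer: 7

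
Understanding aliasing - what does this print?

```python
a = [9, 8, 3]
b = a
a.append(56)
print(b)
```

Key concept: basic list aliasing.
Step by step:
`a = [9, 8, 3]` → a = [9, 8, 3]
`b = a` → b = [9, 8, 3] (same object as a)
`a.append(56)` → a = [9, 8, 3, 56] (same object as b); b = [9, 8, 3, 56] (same object as a)
`print(b)` → prints [9, 8, 3, 56]

Answer: [9, 8, 3, 56]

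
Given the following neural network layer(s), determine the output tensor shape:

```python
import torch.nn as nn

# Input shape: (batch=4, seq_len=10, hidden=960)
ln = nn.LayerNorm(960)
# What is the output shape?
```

Input: (4, 10, 960) -> Output: (4, 10, 960)

Answer: (4, 10, 960)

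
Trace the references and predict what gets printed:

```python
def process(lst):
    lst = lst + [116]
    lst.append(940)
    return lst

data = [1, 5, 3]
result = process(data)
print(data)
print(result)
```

Key concept: rebinding parameter vs mutation.
Step by step:
`data = [1, 5, 3]` → data = [1, 5, 3]
`result = process(data)` → result = [1, 5, 3, 116, 940]
`print(data)` → prints [1, 5, 3]
`print(result)` → prints [1, 5, 3, 116, 940]

Answer:
[1, 5, 3]
[1, 5, 3, 116, 940]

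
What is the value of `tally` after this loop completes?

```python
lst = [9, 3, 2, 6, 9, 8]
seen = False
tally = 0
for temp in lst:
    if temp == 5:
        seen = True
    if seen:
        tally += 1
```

Count elements after first 5 in [9, 3, 2, 6, 9, 8]
`tally` takes the values: 0

Answer: 0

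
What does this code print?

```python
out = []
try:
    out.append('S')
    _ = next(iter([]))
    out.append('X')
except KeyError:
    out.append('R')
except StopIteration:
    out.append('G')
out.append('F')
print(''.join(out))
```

Execution trace: 'S' (try body) → 'G' (except StopIteration) → 'F' (after the try/except). Output: SGF

Answer: SGF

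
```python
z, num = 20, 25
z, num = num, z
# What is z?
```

Trace:
`z, num = 20, 25` → z = 20; num = 25
`z, num = num, z` → z = 25; num = 20
So z = 25

Answer: 25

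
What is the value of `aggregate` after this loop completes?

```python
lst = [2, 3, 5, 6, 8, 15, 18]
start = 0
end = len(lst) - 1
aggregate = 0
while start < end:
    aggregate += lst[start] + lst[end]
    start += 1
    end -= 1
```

Sum of pairs from ends
`aggregate` takes the values: 0 → 20 → 38 → 51

Answer: 51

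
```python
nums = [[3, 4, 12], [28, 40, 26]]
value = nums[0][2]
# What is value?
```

Trace:
`nums = [[3, 4, 12], [28, 40, 26]]` → nums = [[3, 4, 12], [28, 40, 26]]
`value = nums[0][2]` → value = 12
So value = 12

Answer: 12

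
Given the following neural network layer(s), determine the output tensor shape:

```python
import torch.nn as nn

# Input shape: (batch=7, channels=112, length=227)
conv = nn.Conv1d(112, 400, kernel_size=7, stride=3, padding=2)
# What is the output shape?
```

Input: (7, 112, 227) -> Output: (7, 400, 75)

Answer: (7, 400, 75)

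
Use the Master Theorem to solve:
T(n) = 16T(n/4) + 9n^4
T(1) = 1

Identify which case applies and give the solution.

a=16, b=4, f(n)=9n^4. log_4(16) = 2. Since c=4 > 2 and the regularity condition holds (16(n/4)^4 = (16/4^4)n^4 with 16/4^4 < 1), Case 3 applies: T(n) = Θ(f(n)) = O(n^4).

Answer: O(n^4) - Case 3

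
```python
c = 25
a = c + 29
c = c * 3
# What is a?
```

Trace:
`c = 25` → c = 25
`a = c + 29` → a = 54
`c = c * 3` → c = 75
So a = 54

Answer: 54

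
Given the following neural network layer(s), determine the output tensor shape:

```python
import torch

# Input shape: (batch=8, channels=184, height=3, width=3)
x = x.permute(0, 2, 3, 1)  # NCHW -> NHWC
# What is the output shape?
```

Input: (8, 184, 3, 3) -> Output: (8, 3, 3, 184)

Answer: (8, 3, 3, 184)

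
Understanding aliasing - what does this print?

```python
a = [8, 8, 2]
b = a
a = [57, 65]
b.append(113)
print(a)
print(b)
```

Key concept: rebinding vs mutation: a is rebound to a new list, b still points at the original.
Step by step:
`a = [8, 8, 2]` → a = [8, 8, 2]
`b = a` → b = [8, 8, 2] (same object as a)
`a = [57, 65]` → a = [57, 65]
`b.append(113)` → b = [8, 8, 2, 113]
`print(a)` → prints [57, 65]
`print(b)` → prints [8, 8, 2, 113]

Answer:
[57, 65]
[8, 8, 2, 113]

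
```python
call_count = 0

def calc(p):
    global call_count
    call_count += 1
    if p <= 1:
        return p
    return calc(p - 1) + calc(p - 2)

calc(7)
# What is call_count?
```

Calls(p) = 1 + Calls(p-1) + Calls(p-2); Calls(0)=Calls(1)=1. For p=7 this gives 41.

Answer: 41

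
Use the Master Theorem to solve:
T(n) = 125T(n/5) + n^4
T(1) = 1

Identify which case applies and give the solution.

a=125, b=5, f(n)=n^4. log_5(125) = 3. Since c=4 > 3 and the regularity condition holds (125(n/5)^4 = (125/5^4)n^4 with 125/5^4 < 1), Case 3 applies: T(n) = Θ(f(n)) = O(n^4).

Answer: O(n^4) - Case 3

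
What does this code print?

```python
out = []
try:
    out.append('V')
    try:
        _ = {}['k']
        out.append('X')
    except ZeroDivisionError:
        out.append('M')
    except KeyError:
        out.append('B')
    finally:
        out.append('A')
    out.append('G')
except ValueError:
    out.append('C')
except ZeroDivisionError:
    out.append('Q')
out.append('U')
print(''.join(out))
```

Execution trace: 'V' (try body) → 'B' (inner except KeyError) → 'A' (inner finally) → 'G' (try body, no exception) → 'U' (after the try/except). Output: VBAGU

Answer: VBAGU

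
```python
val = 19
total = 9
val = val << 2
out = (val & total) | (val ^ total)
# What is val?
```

Trace:
`val = 19` → val = 19
`total = 9` → total = 9
`val = val << 2` → val = 76
`out = (val & total) | (val ^ total)` → out = 77
So val = 76

Answer: 76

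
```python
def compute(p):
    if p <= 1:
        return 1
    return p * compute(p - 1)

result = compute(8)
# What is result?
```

compute(8) = 8 * 7 * 6 * 5 * 4 * 3 * 2 * 1 = 40320

Answer: 40320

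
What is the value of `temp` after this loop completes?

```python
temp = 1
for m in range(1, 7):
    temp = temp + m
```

Start at 1, add 1 through 6
`temp` takes the values: 1 → 2 → 4 → 7 → 11 → 16 → 22

Answer: 22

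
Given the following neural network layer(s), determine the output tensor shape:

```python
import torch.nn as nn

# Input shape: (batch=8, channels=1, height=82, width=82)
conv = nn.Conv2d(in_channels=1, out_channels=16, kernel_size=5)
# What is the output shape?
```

Input: (8, 1, 82, 82) -> Output: (8, 16, 78, 78)

Answer: (8, 16, 78, 78)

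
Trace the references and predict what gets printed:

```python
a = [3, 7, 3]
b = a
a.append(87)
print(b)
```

Key concept: basic list aliasing.
Step by step:
`a = [3, 7, 3]` → a = [3, 7, 3]
`b = a` → b = [3, 7, 3] (same object as a)
`a.append(87)` → a = [3, 7, 3, 87] (same object as b); b = [3, 7, 3, 87] (same object as a)
`print(b)` → prints [3, 7, 3, 87]

Answer: [3, 7, 3, 87]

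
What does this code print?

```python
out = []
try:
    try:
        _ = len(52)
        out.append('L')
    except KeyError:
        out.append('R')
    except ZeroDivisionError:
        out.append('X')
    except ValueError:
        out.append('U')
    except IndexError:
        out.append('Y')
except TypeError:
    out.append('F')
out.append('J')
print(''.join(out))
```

Execution trace: 'F' (outer except TypeError) → 'J' (after the try/except). Output: FJ

Answer: FJ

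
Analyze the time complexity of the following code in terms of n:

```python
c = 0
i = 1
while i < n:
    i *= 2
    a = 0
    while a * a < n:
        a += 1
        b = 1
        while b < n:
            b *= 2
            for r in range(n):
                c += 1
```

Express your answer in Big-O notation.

Each loop level contributes: log n × √n × log n × n. Multiplying the contributions gives O(n√n log² n).

Answer: O(n√n log² n)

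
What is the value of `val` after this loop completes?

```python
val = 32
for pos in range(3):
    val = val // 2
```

Halve 3 times: 32 // 2^3 = 4
`val` takes the values: 32 → 16 → 8 → 4

Answer: 4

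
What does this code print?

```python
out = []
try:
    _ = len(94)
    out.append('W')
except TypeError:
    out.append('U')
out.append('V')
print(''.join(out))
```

Execution trace: 'U' (except TypeError) → 'V' (after the try/except). Output: UV

Answer: UV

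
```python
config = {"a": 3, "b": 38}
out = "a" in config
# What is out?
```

Trace:
`config = {"a": 3, "b": 38}` → config = {'a': 3, 'b': 38}
`out = "a" in config` → out = True
So out = True

Answer: True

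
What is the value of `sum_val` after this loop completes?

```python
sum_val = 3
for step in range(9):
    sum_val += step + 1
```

Start at 3, add 1 to 9 = 48
`sum_val` takes the values: 3 → 4 → 6 → 9 → 13 → 18 → 24 → 31 → 39 → 48

Answer: 48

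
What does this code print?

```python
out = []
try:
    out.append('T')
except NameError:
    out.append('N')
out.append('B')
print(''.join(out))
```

Execution trace: 'T' (try body, no exception) → 'B' (after the try/except). Output: TB

Answer: TB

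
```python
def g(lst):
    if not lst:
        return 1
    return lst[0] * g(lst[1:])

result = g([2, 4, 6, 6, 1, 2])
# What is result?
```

Product over [2, 4, 6, 6, 1, 2] = 2 * 4 * 6 * 6 * 1 * 2 = 576

Answer: 576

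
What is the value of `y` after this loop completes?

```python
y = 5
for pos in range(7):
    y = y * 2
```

Multiply by 2, 7 times: 5 * 2^7 = 640
`y` takes the values: 5 → 10 → 20 → 40 → 80 → 160 → 320 → 640

Answer: 640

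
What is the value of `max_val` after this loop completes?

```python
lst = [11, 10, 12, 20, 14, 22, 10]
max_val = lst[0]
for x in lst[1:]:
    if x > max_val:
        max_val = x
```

Maximum of [11, 10, 12, 20, 14, 22, 10]
`max_val` takes the values: 11 → 12 → 20 → 22

Answer: 22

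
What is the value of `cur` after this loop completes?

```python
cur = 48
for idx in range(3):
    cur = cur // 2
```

Halve 3 times: 48 // 2^3 = 6
`cur` takes the values: 48 → 24 → 12 → 6

Answer: 6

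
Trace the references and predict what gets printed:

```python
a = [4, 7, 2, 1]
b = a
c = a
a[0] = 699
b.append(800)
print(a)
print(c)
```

Key concept: multiple aliases.
Step by step:
`a = [4, 7, 2, 1]` → a = [4, 7, 2, 1]
`b = a` → b = [4, 7, 2, 1] (same object as a)
`c = a` → c = [4, 7, 2, 1] (same object as a, b)
`a[0] = 699` → a = [699, 7, 2, 1] (same object as b, c); b = [699, 7, 2, 1] (same object as a, c); c = [699, 7, 2, 1] (same object as a, b)
`b.append(800)` → a = [699, 7, 2, 1, 800] (same object as b, c); b = [699, 7, 2, 1, 800] (same object as a, c); c = [699, 7, 2, 1, 800] (same object as a, b)
`print(a)` → prints [699, 7, 2, 1, 800]
`print(c)` → prints [699, 7, 2, 1, 800]

Answer:
[699, 7, 2, 1, 800]
[699, 7, 2, 1, 800]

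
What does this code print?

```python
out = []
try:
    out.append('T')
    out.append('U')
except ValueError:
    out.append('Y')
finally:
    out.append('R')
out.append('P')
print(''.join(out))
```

Execution trace: 'T' (try body) → 'U' (try body, no exception) → 'R' (finally) → 'P' (after the try/except). Output: TURP

Answer: TURP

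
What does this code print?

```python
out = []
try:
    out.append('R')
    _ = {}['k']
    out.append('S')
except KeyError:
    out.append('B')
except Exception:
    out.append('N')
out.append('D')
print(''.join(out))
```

Execution trace: 'R' (try body) → 'B' (except KeyError) → 'D' (after the try/except). Output: RBD

Answer: RBD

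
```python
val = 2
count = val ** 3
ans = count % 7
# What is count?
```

Trace:
`val = 2` → val = 2
`count = val ** 3` → count = 8
`ans = count % 7` → ans = 1
So count = 8

Answer: 8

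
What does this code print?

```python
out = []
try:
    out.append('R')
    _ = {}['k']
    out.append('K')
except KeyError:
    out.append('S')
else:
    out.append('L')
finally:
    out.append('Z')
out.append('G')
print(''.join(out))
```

Execution trace: 'R' (try body) → 'S' (except KeyError) → 'Z' (finally) → 'G' (after the try/except). Output: RSZG

Answer: RSZG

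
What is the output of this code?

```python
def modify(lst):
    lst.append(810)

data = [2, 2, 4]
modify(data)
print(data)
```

Key concept: function modifies passed list.
Step by step:
`data = [2, 2, 4]` → data = [2, 2, 4]
`modify(data)` → data = [2, 2, 4, 810]
`print(data)` → prints [2, 2, 4, 810]

Answer: [2, 2, 4, 810]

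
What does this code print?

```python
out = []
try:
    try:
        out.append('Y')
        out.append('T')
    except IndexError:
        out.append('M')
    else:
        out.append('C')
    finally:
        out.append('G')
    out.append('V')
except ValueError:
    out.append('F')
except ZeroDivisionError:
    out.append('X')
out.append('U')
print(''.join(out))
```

Execution trace: 'Y' (inner try body) → 'T' (inner try body, no exception) → 'C' (inner else) → 'G' (inner finally) → 'V' (try body, no exception) → 'U' (after the try/except). Output: YTCGVU

Answer: YTCGVU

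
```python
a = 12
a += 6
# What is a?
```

Trace:
`a = 12` → a = 12
`a += 6` → a = 18
So a = 18

Answer: 18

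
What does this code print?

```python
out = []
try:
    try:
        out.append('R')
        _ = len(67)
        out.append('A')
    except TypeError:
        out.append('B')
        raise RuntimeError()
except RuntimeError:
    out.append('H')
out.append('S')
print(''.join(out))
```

Execution trace: 'R' (try body) → 'B' (except TypeError) → 'H' (outer except RuntimeError) → 'S' (after the try/except). Output: RBHS

Answer: RBHS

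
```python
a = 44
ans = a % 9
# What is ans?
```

Trace:
`a = 44` → a = 44
`ans = a % 9` → ans = 8
So ans = 8

Answer: 8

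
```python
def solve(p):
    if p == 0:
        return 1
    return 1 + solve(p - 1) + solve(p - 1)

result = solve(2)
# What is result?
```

solve(p) = 1 + 2·solve(p-1), solve(0)=1. Closed form: (1+1)·2^2 - 1 = 7.

Answer: 7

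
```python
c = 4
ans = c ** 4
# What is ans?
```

Trace:
`c = 4` → c = 4
`ans = c ** 4` → ans = 256
So ans = 256

Answer: 256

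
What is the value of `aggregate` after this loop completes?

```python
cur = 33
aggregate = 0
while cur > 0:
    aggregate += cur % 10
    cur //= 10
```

Sum digits of 33
`aggregate` takes the values: 0 → 3 → 6

Answer: 6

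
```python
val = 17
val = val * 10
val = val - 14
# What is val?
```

Trace:
`val = 17` → val = 17
`val = val * 10` → val = 170
`val = val - 14` → val = 156
So val = 156

Answer: 156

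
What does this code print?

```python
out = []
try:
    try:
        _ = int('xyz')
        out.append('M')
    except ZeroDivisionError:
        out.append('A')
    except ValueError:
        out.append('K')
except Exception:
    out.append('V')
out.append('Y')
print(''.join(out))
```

Execution trace: 'K' (inner except ValueError) → 'Y' (after the try/except). Output: KY

Answer: KY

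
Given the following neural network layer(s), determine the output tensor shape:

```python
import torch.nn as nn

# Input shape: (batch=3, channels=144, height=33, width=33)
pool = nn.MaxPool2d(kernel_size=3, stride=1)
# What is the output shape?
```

Input: (3, 144, 33, 33) -> Output: (3, 144, 31, 31)

Answer: (3, 144, 31, 31)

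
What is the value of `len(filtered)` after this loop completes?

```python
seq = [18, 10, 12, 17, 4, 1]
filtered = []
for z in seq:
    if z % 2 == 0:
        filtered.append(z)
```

Count even numbers in [18, 10, 12, 17, 4, 1]
`filtered` takes the values: [] → [18] → [18, 10] → [18, 10, 12] → [18, 10, 12, 4]
So `len(filtered)` = 4

Answer: 4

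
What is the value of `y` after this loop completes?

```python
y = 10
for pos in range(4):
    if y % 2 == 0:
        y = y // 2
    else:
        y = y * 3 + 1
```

Collatz-style transformation from 10
`y` takes the values: 10 → 5 → 16 → 8 → 4

Answer: 4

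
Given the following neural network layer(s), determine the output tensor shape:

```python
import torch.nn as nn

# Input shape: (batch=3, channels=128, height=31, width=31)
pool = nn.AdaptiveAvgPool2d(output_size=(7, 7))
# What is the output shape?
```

Input: (3, 128, 31, 31) -> Output: (3, 128, 7, 7)

Answer: (3, 128, 7, 7)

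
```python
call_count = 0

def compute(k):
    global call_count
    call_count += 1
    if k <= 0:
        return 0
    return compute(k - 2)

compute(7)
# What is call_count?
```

Linear recursion stepping by 2: 5 calls from k=7 down to ≤0.

Answer: 5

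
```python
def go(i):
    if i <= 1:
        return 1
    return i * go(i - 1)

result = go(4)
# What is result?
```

go(4) = 4 * 3 * 2 * 1 = 24

Answer: 24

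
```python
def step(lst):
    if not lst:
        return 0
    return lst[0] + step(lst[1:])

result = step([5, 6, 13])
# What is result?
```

5 + 6 + 13 + 0 = 24

Answer: 24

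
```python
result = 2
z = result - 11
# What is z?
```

Trace:
`result = 2` → result = 2
`z = result - 11` → z = -9
So z = -9

Answer: -9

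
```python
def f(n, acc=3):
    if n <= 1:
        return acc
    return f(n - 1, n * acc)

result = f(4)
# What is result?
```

Accumulator trace (n, acc): (4, 3) -> (3, 12) -> (2, 36) -> (1, 72) -> return 72

Answer: 72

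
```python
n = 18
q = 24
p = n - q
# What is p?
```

Trace:
`n = 18` → n = 18
`q = 24` → q = 24
`p = n - q` → p = -6
So p = -6

Answer: -6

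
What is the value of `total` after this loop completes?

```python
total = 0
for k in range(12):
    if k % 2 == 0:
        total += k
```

Sum of even numbers 0 to 11
`total` takes the values: 0 → 2 → 6 → 12 → 20 → 30

Answer: 30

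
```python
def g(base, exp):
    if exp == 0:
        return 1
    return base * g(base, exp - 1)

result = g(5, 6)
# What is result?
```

g(5, 6) = 5 * 5 * 5 * 5 * 5 * 5 = 15625

Answer: 15625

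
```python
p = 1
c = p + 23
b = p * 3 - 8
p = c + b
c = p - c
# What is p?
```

Trace:
`p = 1` → p = 1
`c = p + 23` → c = 24
`b = p * 3 - 8` → b = -5
`p = c + b` → p = 19
`c = p - c` → c = -5
So p = 19

Answer: 19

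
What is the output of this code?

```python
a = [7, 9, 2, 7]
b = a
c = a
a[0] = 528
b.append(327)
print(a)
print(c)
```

Key concept: multiple aliases.
Step by step:
`a = [7, 9, 2, 7]` → a = [7, 9, 2, 7]
`b = a` → b = [7, 9, 2, 7] (same object as a)
`c = a` → c = [7, 9, 2, 7] (same object as a, b)
`a[0] = 528` → a = [528, 9, 2, 7] (same object as b, c); b = [528, 9, 2, 7] (same object as a, c); c = [528, 9, 2, 7] (same object as a, b)
`b.append(327)` → a = [528, 9, 2, 7, 327] (same object as b, c); b = [528, 9, 2, 7, 327] (same object as a, c); c = [528, 9, 2, 7, 327] (same object as a, b)
`print(a)` → prints [528, 9, 2, 7, 327]
`print(c)` → prints [528, 9, 2, 7, 327]

Answer:
[528, 9, 2, 7, 327]
[528, 9, 2, 7, 327]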